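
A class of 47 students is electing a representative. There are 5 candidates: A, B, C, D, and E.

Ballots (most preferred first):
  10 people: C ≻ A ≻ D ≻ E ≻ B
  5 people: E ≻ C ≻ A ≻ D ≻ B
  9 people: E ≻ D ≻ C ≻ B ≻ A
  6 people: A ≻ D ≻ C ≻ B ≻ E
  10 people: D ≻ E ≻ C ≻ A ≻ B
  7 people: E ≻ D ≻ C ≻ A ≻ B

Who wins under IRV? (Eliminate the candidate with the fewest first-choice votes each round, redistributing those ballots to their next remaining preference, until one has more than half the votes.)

D

Round 1: A 6, B 0, C 10, D 10, E 21. B eliminated.
Round 2: A 6, C 10, D 10, E 21. A eliminated.
Round 3: C 10, D 16, E 21. C eliminated.
Round 4: D 26, E 21. D has a majority (≥24).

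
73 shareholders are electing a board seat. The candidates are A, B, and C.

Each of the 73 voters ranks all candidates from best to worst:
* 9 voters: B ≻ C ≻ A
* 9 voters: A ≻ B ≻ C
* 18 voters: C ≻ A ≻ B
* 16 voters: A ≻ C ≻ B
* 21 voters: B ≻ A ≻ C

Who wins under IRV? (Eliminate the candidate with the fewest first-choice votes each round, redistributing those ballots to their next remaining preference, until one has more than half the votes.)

A

Round 1: A 25, B 30, C 18. C eliminated.
Round 2: A 43, B 30. A has a majority (≥37).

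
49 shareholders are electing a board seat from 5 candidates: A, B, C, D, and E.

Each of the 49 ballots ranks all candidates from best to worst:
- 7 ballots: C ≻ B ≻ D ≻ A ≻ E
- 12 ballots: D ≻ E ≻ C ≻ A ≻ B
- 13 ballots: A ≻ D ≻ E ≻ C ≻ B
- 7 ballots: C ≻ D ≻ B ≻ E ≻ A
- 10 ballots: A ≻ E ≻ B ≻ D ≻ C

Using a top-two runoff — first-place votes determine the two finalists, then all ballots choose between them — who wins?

Round 1 first-place votes: A 23, B 0, C 14, D 12, E 0. A and C advance.
Runoff: A is ranked above C on 23 ballots, C above A on 26.

C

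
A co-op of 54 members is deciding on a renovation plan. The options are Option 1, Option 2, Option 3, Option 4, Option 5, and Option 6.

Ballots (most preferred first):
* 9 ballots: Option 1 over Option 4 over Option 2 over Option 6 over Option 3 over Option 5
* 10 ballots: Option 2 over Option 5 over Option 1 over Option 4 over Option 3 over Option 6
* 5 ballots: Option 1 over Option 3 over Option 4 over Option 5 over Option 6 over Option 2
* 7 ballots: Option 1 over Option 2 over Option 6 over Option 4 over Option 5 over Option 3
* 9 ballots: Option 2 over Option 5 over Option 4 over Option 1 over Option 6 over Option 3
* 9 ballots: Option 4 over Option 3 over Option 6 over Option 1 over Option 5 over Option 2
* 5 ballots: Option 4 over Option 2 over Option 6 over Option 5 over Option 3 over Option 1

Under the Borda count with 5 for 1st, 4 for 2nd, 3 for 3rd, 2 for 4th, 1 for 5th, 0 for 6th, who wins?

Option 4

Option 1: 9×5 + 10×3 + 5×5 + 7×5 + 9×2 + 9×2 + 5×0 = 171
Option 2: 9×3 + 10×5 + 5×0 + 7×4 + 9×5 + 9×0 + 5×4 = 170
Option 3: 9×1 + 10×1 + 5×4 + 7×0 + 9×0 + 9×4 + 5×1 = 80
Option 4: 9×4 + 10×2 + 5×3 + 7×2 + 9×3 + 9×5 + 5×5 = 182
Option 5: 9×0 + 10×4 + 5×2 + 7×1 + 9×4 + 9×1 + 5×2 = 112
Option 6: 9×2 + 10×0 + 5×1 + 7×3 + 9×1 + 9×3 + 5×3 = 95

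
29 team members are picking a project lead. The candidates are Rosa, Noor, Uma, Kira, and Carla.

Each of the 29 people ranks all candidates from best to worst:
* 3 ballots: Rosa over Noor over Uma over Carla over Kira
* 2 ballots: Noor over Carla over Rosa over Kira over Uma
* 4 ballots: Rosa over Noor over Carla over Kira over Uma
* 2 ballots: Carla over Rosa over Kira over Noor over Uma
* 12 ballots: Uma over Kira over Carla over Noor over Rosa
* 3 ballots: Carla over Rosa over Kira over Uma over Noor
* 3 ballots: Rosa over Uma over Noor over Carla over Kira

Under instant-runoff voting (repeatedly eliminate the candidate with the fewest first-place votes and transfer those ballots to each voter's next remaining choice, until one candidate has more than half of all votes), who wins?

Round 1: Rosa 10, Noor 2, Uma 12, Kira 0, Carla 5. Kira eliminated.
Round 2: Rosa 10, Noor 2, Uma 12, Carla 5. Noor eliminated.
Round 3: Rosa 10, Uma 12, Carla 7. Carla eliminated.
Round 4: Rosa 17, Uma 12. Rosa has a majority (≥15).

Rosa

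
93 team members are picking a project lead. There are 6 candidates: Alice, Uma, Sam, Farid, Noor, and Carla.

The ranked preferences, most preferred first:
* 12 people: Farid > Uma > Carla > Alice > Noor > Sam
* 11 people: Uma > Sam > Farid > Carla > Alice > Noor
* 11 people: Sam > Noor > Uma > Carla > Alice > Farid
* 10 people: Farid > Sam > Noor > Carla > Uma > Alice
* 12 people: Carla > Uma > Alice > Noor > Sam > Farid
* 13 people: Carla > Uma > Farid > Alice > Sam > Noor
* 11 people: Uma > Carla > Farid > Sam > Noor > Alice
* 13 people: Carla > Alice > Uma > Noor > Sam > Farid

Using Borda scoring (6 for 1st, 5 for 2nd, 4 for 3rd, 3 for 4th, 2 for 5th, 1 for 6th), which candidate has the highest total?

Uma

Alice: 12×3 + 11×2 + 11×2 + 10×1 + 12×4 + 13×3 + 11×1 + 13×5 = 253
Uma: 12×5 + 11×6 + 11×4 + 10×2 + 12×5 + 13×5 + 11×6 + 13×4 = 433
Sam: 12×1 + 11×5 + 11×6 + 10×5 + 12×2 + 13×2 + 11×3 + 13×2 = 292
Farid: 12×6 + 11×4 + 11×1 + 10×6 + 12×1 + 13×4 + 11×4 + 13×1 = 308
Noor: 12×2 + 11×1 + 11×5 + 10×4 + 12×3 + 13×1 + 11×2 + 13×3 = 240
Carla: 12×4 + 11×3 + 11×3 + 10×3 + 12×6 + 13×6 + 11×5 + 13×6 = 427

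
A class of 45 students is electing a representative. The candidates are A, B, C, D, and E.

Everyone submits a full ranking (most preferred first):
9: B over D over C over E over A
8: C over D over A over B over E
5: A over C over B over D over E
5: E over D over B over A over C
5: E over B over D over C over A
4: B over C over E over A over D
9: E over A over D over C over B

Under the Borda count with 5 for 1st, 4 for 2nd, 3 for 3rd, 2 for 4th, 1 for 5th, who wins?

A: 9×1 + 8×3 + 5×5 + 5×2 + 5×1 + 4×2 + 9×4 = 117
B: 9×5 + 8×2 + 5×3 + 5×3 + 5×4 + 4×5 + 9×1 = 140
C: 9×3 + 8×5 + 5×4 + 5×1 + 5×2 + 4×4 + 9×2 = 136
D: 9×4 + 8×4 + 5×2 + 5×4 + 5×3 + 4×1 + 9×3 = 144
E: 9×2 + 8×1 + 5×1 + 5×5 + 5×5 + 4×3 + 9×5 = 138

D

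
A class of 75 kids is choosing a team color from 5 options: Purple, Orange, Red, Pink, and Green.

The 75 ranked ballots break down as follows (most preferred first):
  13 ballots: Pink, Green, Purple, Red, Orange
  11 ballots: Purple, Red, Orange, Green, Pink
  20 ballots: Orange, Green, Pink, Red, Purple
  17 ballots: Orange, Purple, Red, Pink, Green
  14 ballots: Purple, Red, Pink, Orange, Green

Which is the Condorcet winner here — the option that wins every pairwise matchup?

Purple

Purple vs Orange: 38–37
Purple vs Red: 55–20
Purple vs Pink: 42–33
Purple vs Green: 42–33
Purple beats every other option.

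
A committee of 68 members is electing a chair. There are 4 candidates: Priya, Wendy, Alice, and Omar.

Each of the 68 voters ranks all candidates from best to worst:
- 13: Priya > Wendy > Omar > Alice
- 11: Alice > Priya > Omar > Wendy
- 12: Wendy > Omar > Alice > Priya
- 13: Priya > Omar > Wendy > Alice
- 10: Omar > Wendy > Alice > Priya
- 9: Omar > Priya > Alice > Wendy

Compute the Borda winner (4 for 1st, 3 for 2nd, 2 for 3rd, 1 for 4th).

Omar

Priya: 13×4 + 11×3 + 12×1 + 13×4 + 10×1 + 9×3 = 186
Wendy: 13×3 + 11×1 + 12×4 + 13×2 + 10×3 + 9×1 = 163
Alice: 13×1 + 11×4 + 12×2 + 13×1 + 10×2 + 9×2 = 132
Omar: 13×2 + 11×2 + 12×3 + 13×3 + 10×4 + 9×4 = 199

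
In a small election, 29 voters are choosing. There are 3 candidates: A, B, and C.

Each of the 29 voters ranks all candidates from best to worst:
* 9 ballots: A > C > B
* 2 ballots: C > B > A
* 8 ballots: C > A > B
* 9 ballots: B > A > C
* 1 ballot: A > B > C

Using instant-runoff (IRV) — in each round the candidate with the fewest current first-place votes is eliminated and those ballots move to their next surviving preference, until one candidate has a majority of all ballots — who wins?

A

Round 1: A 10, B 9, C 10. B eliminated.
Round 2: A 19, C 10. A has a majority (≥15).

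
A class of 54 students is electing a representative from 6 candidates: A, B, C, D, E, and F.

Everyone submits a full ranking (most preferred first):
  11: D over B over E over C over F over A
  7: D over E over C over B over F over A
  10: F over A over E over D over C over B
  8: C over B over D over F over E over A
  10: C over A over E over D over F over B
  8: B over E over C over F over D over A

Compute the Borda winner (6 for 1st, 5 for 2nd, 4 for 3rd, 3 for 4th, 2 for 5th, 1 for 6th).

C

A: 11×1 + 7×1 + 10×5 + 8×1 + 10×5 + 8×1 = 134
B: 11×5 + 7×3 + 10×1 + 8×5 + 10×1 + 8×6 = 184
C: 11×3 + 7×4 + 10×2 + 8×6 + 10×6 + 8×4 = 221
D: 11×6 + 7×6 + 10×3 + 8×4 + 10×3 + 8×2 = 216
E: 11×4 + 7×5 + 10×4 + 8×2 + 10×4 + 8×5 = 215
F: 11×2 + 7×2 + 10×6 + 8×3 + 10×2 + 8×3 = 164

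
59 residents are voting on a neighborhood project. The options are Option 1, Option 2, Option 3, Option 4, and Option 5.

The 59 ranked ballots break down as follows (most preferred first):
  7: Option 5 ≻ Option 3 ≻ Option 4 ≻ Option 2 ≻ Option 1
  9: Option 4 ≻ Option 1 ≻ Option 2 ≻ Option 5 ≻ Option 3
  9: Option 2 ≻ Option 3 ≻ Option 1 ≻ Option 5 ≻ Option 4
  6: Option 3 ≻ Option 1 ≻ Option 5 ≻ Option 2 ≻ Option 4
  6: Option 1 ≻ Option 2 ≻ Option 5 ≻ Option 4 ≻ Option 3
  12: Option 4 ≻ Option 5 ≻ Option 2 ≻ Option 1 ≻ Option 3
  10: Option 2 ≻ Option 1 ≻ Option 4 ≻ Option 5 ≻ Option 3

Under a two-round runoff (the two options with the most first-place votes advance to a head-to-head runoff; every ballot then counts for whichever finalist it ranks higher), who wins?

Round 1 first-place votes: Option 1 6, Option 2 19, Option 3 6, Option 4 21, Option 5 7. Option 4 and Option 2 advance.
Runoff: Option 4 is ranked above Option 2 on 28 ballots, Option 2 above Option 4 on 31.

Option 2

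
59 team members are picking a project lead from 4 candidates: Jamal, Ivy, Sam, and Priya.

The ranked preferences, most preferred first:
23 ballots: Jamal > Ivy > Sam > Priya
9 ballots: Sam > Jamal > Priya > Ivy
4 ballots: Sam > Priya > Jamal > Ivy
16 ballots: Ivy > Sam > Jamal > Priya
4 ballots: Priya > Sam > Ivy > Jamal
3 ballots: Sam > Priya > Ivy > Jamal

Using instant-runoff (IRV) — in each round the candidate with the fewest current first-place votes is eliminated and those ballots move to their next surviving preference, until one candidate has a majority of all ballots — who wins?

Sam

Round 1: Jamal 23, Ivy 16, Sam 16, Priya 4. Priya eliminated.
Round 2: Jamal 23, Ivy 16, Sam 20. Ivy eliminated.
Round 3: Jamal 23, Sam 36. Sam has a majority (≥30).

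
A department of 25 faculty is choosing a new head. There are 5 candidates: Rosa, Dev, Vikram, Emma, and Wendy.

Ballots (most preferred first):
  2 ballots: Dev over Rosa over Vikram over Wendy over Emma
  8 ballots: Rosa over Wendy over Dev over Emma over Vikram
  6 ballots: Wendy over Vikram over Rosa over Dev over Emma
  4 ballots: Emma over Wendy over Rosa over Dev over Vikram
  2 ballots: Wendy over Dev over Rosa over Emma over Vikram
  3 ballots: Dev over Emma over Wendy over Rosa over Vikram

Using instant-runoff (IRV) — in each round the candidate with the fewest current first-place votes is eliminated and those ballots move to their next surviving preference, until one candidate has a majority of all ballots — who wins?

Wendy

Round 1: Rosa 8, Dev 5, Vikram 0, Emma 4, Wendy 8. Vikram eliminated.
Round 2: Rosa 8, Dev 5, Emma 4, Wendy 8. Emma eliminated.
Round 3: Rosa 8, Dev 5, Wendy 12. Dev eliminated.
Round 4: Rosa 10, Wendy 15. Wendy has a majority (≥13).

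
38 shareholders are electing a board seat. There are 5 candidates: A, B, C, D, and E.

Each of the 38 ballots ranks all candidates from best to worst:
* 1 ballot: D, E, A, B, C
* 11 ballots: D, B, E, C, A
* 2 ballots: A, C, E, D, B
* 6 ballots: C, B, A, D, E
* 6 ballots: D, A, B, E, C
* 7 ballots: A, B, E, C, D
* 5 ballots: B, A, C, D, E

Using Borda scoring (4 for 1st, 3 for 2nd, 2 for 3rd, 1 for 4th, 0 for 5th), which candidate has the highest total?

B

A: 1×2 + 11×0 + 2×4 + 6×2 + 6×3 + 7×4 + 5×3 = 83
B: 1×1 + 11×3 + 2×0 + 6×3 + 6×2 + 7×3 + 5×4 = 105
C: 1×0 + 11×1 + 2×3 + 6×4 + 6×0 + 7×1 + 5×2 = 58
D: 1×4 + 11×4 + 2×1 + 6×1 + 6×4 + 7×0 + 5×1 = 85
E: 1×3 + 11×2 + 2×2 + 6×0 + 6×1 + 7×2 + 5×0 = 49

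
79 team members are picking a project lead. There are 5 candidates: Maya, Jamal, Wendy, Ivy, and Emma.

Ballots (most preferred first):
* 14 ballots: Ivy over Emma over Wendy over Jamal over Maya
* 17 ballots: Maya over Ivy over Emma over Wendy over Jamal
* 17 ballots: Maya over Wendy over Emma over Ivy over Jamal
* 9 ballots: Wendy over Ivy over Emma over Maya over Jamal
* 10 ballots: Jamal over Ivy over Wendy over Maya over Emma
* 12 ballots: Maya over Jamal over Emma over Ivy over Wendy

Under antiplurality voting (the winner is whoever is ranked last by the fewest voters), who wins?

Ivy

Last-place votes: Maya 14, Jamal 43, Wendy 12, Ivy 0, Emma 10.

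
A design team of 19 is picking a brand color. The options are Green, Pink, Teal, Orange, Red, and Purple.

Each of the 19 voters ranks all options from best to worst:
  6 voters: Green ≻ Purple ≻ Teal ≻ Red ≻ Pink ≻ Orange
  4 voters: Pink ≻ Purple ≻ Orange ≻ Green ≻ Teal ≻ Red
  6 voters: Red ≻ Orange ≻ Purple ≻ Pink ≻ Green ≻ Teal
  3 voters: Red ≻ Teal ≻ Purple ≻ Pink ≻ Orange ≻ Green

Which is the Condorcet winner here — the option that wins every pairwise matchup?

Purple

Purple vs Green: 13–6
Purple vs Pink: 15–4
Purple vs Teal: 16–3
Purple vs Orange: 13–6
Purple vs Red: 10–9
Purple beats every other option.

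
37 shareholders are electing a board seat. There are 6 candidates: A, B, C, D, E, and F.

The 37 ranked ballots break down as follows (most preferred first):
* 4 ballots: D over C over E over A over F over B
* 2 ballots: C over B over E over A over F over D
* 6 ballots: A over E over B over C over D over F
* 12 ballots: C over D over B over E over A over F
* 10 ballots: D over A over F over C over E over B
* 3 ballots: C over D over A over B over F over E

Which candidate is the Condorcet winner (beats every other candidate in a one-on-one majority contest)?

C vs A: 21–16
C vs B: 31–6
C vs D: 23–14
C vs E: 31–6
C vs F: 27–10
C beats every other candidate.

C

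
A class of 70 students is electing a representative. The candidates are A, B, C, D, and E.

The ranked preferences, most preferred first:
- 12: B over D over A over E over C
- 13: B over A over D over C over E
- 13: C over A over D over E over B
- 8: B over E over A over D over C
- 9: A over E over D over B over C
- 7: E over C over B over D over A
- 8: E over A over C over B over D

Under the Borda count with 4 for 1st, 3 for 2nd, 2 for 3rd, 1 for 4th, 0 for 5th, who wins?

A

A: 12×2 + 13×3 + 13×3 + 8×2 + 9×4 + 7×0 + 8×3 = 178
B: 12×4 + 13×4 + 13×0 + 8×4 + 9×1 + 7×2 + 8×1 = 163
C: 12×0 + 13×1 + 13×4 + 8×0 + 9×0 + 7×3 + 8×2 = 102
D: 12×3 + 13×2 + 13×2 + 8×1 + 9×2 + 7×1 + 8×0 = 121
E: 12×1 + 13×0 + 13×1 + 8×3 + 9×3 + 7×4 + 8×4 = 136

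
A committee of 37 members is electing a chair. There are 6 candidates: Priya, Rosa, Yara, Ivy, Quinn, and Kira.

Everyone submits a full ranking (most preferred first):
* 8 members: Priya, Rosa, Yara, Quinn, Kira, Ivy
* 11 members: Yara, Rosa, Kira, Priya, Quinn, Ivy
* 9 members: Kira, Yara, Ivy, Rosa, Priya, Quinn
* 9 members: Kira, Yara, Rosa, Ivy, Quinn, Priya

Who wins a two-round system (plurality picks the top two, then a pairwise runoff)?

Round 1 first-place votes: Priya 8, Rosa 0, Yara 11, Ivy 0, Quinn 0, Kira 18. Kira and Yara advance.
Runoff: Kira is ranked above Yara on 18 ballots, Yara above Kira on 19.

Yara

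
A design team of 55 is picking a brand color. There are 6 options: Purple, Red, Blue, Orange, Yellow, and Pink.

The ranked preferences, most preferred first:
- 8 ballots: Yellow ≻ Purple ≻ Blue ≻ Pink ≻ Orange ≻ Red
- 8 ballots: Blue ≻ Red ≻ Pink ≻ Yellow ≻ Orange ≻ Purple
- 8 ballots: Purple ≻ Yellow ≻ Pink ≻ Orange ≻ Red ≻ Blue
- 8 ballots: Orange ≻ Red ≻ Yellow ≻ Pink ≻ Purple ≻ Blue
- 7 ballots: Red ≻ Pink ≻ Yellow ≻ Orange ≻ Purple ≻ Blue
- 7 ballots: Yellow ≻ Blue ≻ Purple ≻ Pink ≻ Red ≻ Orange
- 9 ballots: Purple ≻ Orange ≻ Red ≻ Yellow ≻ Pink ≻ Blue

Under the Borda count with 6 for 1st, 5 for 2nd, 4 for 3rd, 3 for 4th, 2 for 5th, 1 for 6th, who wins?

Yellow

Purple: 8×5 + 8×1 + 8×6 + 8×2 + 7×2 + 7×4 + 9×6 = 208
Red: 8×1 + 8×5 + 8×2 + 8×5 + 7×6 + 7×2 + 9×4 = 196
Blue: 8×4 + 8×6 + 8×1 + 8×1 + 7×1 + 7×5 + 9×1 = 147
Orange: 8×2 + 8×2 + 8×3 + 8×6 + 7×3 + 7×1 + 9×5 = 177
Yellow: 8×6 + 8×3 + 8×5 + 8×4 + 7×4 + 7×6 + 9×3 = 241
Pink: 8×3 + 8×4 + 8×4 + 8×3 + 7×5 + 7×3 + 9×2 = 186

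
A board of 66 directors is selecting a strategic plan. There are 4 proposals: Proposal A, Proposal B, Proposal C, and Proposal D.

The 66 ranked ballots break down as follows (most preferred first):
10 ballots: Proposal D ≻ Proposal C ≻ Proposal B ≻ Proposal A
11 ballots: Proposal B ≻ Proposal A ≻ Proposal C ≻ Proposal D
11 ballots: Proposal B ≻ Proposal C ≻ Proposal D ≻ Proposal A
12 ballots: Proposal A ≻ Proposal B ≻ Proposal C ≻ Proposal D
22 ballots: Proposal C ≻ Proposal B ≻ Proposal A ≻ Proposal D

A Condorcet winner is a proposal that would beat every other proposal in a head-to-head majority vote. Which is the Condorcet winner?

Proposal B vs Proposal A: 54–12
Proposal B vs Proposal C: 34–32
Proposal B vs Proposal D: 56–10
Proposal B beats every other proposal.

Proposal B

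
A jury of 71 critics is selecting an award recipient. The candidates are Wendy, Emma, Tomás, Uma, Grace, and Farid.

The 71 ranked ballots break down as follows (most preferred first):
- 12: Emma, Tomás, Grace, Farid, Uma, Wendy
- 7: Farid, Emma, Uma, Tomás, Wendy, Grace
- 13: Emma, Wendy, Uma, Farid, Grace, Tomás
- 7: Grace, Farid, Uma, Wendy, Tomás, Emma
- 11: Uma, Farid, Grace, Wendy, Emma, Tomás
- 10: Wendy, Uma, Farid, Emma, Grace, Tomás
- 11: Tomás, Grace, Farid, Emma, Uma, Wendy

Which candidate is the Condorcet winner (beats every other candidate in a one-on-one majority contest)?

Farid

Farid vs Wendy: 48–23
Farid vs Emma: 46–25
Farid vs Tomás: 48–23
Farid vs Uma: 37–34
Farid vs Grace: 41–30
Farid beats every other candidate.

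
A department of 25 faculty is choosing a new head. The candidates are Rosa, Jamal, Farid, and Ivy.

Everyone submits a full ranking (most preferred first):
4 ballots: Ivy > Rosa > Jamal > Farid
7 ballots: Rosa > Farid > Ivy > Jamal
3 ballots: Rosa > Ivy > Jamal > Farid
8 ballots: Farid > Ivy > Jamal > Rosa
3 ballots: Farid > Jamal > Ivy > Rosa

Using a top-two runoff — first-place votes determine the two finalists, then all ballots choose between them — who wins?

Round 1 first-place votes: Rosa 10, Jamal 0, Farid 11, Ivy 4. Farid and Rosa advance.
Runoff: Farid is ranked above Rosa on 11 ballots, Rosa above Farid on 14.

Rosa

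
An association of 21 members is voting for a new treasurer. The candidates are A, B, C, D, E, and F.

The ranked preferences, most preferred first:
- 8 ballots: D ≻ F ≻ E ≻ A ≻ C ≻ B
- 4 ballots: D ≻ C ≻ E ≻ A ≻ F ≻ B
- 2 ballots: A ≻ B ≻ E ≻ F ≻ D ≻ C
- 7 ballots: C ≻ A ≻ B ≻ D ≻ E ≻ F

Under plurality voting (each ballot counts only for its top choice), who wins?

First-place votes: A 2, B 0, C 7, D 12, E 0, F 0.

D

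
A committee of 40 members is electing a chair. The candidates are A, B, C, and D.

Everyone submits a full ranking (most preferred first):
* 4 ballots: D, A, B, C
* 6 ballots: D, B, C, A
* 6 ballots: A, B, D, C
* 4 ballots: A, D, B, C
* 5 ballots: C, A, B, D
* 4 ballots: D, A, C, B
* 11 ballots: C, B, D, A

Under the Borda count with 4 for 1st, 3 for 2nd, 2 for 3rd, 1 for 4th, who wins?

D

A: 4×3 + 6×1 + 6×4 + 4×4 + 5×3 + 4×3 + 11×1 = 96
B: 4×2 + 6×3 + 6×3 + 4×2 + 5×2 + 4×1 + 11×3 = 99
C: 4×1 + 6×2 + 6×1 + 4×1 + 5×4 + 4×2 + 11×4 = 98
D: 4×4 + 6×4 + 6×2 + 4×3 + 5×1 + 4×4 + 11×2 = 107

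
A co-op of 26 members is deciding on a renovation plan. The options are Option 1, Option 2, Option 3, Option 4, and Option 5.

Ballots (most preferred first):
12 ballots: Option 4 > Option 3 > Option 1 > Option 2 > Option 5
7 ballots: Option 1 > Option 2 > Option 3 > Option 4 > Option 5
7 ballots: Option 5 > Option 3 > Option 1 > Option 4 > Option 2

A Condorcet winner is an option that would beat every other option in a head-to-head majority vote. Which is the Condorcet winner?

Option 3 vs Option 1: 19–7
Option 3 vs Option 2: 19–7
Option 3 vs Option 4: 14–12
Option 3 vs Option 5: 19–7
Option 3 beats every other option.

Option 3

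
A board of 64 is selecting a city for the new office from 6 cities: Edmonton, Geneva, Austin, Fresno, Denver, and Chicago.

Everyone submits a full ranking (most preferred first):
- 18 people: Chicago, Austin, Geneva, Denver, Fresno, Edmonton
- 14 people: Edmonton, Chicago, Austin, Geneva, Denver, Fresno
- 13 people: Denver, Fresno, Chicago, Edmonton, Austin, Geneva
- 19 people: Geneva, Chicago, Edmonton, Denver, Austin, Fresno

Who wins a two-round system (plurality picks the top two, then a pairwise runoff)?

Chicago

Round 1 first-place votes: Edmonton 14, Geneva 19, Austin 0, Fresno 0, Denver 13, Chicago 18. Geneva and Chicago advance.
Runoff: Geneva is ranked above Chicago on 19 ballots, Chicago above Geneva on 45.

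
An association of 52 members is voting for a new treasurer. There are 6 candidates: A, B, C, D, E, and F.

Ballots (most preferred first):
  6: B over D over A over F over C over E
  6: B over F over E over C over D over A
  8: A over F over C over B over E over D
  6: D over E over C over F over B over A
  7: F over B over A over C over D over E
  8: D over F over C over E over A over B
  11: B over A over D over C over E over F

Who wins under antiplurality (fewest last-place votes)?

Last-place votes: A 12, B 8, C 0, D 8, E 13, F 11.

C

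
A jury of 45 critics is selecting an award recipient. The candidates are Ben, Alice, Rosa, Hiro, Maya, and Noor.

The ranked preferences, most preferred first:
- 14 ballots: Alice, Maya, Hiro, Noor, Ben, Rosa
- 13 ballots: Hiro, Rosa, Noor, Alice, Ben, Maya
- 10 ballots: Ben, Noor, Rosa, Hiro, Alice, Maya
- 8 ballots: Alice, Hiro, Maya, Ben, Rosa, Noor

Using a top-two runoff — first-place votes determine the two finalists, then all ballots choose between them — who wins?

Round 1 first-place votes: Ben 10, Alice 22, Rosa 0, Hiro 13, Maya 0, Noor 0. Alice and Hiro advance.
Runoff: Alice is ranked above Hiro on 22 ballots, Hiro above Alice on 23.

Hiro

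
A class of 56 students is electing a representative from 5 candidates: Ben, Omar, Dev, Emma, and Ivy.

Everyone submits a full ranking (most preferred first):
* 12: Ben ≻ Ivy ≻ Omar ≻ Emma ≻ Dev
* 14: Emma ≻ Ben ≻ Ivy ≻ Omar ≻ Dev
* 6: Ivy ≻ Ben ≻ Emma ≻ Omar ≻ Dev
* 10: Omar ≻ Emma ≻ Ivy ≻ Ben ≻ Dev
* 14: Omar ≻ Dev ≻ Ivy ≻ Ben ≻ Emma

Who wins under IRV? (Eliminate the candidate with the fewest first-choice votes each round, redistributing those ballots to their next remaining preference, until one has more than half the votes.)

Ben

Round 1: Ben 12, Omar 24, Dev 0, Emma 14, Ivy 6. Dev eliminated.
Round 2: Ben 12, Omar 24, Emma 14, Ivy 6. Ivy eliminated.
Round 3: Ben 18, Omar 24, Emma 14. Emma eliminated.
Round 4: Ben 32, Omar 24. Ben has a majority (≥29).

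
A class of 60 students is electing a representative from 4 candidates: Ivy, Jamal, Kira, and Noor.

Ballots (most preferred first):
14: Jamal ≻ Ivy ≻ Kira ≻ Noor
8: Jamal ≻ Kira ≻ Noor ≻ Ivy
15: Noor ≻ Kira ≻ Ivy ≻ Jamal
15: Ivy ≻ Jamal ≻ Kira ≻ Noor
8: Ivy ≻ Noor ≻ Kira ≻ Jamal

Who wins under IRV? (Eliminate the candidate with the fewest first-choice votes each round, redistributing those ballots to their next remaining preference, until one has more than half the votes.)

Ivy

Round 1: Ivy 23, Jamal 22, Kira 0, Noor 15. Kira eliminated.
Round 2: Ivy 23, Jamal 22, Noor 15. Noor eliminated.
Round 3: Ivy 38, Jamal 22. Ivy has a majority (≥31).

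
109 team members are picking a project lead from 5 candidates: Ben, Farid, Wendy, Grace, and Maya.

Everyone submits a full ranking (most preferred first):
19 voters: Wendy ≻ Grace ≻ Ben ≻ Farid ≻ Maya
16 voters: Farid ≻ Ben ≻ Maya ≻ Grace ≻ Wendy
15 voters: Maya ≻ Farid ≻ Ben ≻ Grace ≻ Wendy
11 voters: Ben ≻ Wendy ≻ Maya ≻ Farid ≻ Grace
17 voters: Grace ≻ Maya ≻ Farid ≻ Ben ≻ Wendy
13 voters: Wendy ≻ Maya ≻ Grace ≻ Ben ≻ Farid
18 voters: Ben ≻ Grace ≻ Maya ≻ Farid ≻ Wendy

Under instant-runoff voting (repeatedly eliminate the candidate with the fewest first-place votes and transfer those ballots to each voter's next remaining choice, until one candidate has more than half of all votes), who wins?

Farid

Round 1: Ben 29, Farid 16, Wendy 32, Grace 17, Maya 15. Maya eliminated.
Round 2: Ben 29, Farid 31, Wendy 32, Grace 17. Grace eliminated.
Round 3: Ben 29, Farid 48, Wendy 32. Ben eliminated.
Round 4: Farid 66, Wendy 43. Farid has a majority (≥55).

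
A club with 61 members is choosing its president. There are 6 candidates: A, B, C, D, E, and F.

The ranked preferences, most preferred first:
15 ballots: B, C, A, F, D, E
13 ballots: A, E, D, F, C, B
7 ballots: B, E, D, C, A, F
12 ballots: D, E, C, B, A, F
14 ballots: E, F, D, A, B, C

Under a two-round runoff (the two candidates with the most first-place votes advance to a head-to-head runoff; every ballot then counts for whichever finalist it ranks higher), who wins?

E

Round 1 first-place votes: A 13, B 22, C 0, D 12, E 14, F 0. B and E advance.
Runoff: B is ranked above E on 22 ballots, E above B on 39.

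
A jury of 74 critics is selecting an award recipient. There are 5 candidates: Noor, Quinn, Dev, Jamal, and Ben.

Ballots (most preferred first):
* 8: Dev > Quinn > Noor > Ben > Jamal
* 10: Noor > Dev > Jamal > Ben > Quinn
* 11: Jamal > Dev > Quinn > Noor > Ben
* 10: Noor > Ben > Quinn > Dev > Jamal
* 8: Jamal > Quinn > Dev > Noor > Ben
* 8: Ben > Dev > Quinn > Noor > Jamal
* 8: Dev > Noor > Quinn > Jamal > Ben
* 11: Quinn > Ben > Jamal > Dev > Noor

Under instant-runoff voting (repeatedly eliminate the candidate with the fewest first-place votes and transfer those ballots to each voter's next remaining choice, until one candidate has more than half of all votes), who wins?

Dev

Round 1: Noor 20, Quinn 11, Dev 16, Jamal 19, Ben 8. Ben eliminated.
Round 2: Noor 20, Quinn 11, Dev 24, Jamal 19. Quinn eliminated.
Round 3: Noor 20, Dev 24, Jamal 30. Noor eliminated.
Round 4: Dev 44, Jamal 30. Dev has a majority (≥38).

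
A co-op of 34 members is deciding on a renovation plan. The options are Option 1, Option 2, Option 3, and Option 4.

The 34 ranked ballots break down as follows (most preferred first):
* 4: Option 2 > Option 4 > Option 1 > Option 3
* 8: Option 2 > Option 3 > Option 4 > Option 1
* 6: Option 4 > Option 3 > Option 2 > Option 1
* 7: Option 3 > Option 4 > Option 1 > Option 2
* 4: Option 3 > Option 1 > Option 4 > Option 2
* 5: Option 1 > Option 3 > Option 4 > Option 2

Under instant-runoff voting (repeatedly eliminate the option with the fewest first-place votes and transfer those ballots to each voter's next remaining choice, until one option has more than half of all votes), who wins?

Round 1: Option 1 5, Option 2 12, Option 3 11, Option 4 6. Option 1 eliminated.
Round 2: Option 2 12, Option 3 16, Option 4 6. Option 4 eliminated.
Round 3: Option 2 12, Option 3 22. Option 3 has a majority (≥18).

Option 3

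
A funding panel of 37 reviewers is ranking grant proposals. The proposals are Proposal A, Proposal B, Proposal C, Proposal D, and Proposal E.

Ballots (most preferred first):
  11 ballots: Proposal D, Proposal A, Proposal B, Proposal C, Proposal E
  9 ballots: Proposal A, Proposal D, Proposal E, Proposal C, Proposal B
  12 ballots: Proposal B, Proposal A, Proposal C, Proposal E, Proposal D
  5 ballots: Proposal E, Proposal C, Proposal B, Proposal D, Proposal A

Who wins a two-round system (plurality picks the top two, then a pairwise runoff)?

Round 1 first-place votes: Proposal A 9, Proposal B 12, Proposal C 0, Proposal D 11, Proposal E 5. Proposal B and Proposal D advance.
Runoff: Proposal B is ranked above Proposal D on 17 ballots, Proposal D above Proposal B on 20.

Proposal D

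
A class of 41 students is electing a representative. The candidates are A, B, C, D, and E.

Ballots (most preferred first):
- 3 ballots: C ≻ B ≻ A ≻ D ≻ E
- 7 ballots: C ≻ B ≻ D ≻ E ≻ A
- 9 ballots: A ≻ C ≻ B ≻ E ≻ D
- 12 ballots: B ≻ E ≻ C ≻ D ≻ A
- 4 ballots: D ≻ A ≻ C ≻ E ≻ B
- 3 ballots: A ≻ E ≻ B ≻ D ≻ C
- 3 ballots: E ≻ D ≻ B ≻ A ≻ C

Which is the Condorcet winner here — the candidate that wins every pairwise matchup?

C vs A: 22–19
C vs B: 23–18
C vs D: 31–10
C vs E: 23–18
C beats every other candidate.

C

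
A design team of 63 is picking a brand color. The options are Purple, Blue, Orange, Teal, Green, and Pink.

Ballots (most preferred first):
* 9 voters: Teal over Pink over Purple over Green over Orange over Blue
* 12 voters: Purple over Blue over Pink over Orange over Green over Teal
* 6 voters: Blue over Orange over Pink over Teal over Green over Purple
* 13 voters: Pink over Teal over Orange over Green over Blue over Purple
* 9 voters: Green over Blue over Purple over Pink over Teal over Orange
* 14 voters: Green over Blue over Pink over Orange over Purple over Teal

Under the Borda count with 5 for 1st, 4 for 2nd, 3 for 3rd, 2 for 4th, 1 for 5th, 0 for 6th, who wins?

Purple: 9×3 + 12×5 + 6×0 + 13×0 + 9×3 + 14×1 = 128
Blue: 9×0 + 12×4 + 6×5 + 13×1 + 9×4 + 14×4 = 183
Orange: 9×1 + 12×2 + 6×4 + 13×3 + 9×0 + 14×2 = 124
Teal: 9×5 + 12×0 + 6×2 + 13×4 + 9×1 + 14×0 = 118
Green: 9×2 + 12×1 + 6×1 + 13×2 + 9×5 + 14×5 = 177
Pink: 9×4 + 12×3 + 6×3 + 13×5 + 9×2 + 14×3 = 215

Pink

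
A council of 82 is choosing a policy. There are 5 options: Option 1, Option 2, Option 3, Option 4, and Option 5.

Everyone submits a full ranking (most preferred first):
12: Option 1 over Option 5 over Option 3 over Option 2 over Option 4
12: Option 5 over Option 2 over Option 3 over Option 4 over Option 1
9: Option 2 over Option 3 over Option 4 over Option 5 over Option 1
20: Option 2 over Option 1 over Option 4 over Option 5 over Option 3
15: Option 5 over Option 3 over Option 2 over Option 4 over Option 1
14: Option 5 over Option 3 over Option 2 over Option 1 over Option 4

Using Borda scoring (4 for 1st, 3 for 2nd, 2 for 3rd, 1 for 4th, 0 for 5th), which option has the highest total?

Option 1: 12×4 + 12×0 + 9×0 + 20×3 + 15×0 + 14×1 = 122
Option 2: 12×1 + 12×3 + 9×4 + 20×4 + 15×2 + 14×2 = 222
Option 3: 12×2 + 12×2 + 9×3 + 20×0 + 15×3 + 14×3 = 162
Option 4: 12×0 + 12×1 + 9×2 + 20×2 + 15×1 + 14×0 = 85
Option 5: 12×3 + 12×4 + 9×1 + 20×1 + 15×4 + 14×4 = 229

Option 5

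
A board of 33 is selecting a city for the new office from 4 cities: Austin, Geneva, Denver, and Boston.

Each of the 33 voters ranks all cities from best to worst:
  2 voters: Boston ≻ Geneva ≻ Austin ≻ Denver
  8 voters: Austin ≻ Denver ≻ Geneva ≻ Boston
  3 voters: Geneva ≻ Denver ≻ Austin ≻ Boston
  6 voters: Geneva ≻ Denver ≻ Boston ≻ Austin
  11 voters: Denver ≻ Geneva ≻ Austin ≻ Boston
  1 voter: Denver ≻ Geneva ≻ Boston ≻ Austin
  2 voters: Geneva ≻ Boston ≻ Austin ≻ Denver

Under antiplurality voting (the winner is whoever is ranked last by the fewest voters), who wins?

Geneva

Last-place votes: Austin 7, Geneva 0, Denver 4, Boston 22.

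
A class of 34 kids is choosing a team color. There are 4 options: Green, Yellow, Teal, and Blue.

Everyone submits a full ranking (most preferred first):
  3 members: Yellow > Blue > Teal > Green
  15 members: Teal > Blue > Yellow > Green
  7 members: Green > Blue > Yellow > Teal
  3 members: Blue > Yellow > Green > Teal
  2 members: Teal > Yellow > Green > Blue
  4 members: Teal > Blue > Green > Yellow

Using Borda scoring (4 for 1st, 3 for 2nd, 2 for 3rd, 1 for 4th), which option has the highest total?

Blue

Green: 3×1 + 15×1 + 7×4 + 3×2 + 2×2 + 4×2 = 64
Yellow: 3×4 + 15×2 + 7×2 + 3×3 + 2×3 + 4×1 = 75
Teal: 3×2 + 15×4 + 7×1 + 3×1 + 2×4 + 4×4 = 100
Blue: 3×3 + 15×3 + 7×3 + 3×4 + 2×1 + 4×3 = 101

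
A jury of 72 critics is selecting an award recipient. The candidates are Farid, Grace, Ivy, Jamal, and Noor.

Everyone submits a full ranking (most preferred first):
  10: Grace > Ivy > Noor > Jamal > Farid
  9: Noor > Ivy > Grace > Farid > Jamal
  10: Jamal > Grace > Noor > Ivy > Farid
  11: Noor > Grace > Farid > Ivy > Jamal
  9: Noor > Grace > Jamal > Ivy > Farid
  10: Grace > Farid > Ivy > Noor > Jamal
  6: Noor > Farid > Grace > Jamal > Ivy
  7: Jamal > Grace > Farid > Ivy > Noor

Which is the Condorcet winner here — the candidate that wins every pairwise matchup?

Grace vs Farid: 66–6
Grace vs Ivy: 63–9
Grace vs Jamal: 55–17
Grace vs Noor: 37–35
Grace beats every other candidate.

Grace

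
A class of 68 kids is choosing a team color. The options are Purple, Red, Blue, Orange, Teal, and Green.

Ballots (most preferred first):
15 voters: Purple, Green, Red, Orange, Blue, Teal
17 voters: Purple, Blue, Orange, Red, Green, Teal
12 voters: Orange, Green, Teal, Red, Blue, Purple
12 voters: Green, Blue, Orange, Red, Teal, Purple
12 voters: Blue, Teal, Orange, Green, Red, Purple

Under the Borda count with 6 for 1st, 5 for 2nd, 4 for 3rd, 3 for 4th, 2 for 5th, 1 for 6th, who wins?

Orange

Purple: 15×6 + 17×6 + 12×1 + 12×1 + 12×1 = 228
Red: 15×4 + 17×3 + 12×3 + 12×3 + 12×2 = 207
Blue: 15×2 + 17×5 + 12×2 + 12×5 + 12×6 = 271
Orange: 15×3 + 17×4 + 12×6 + 12×4 + 12×4 = 281
Teal: 15×1 + 17×1 + 12×4 + 12×2 + 12×5 = 164
Green: 15×5 + 17×2 + 12×5 + 12×6 + 12×3 = 277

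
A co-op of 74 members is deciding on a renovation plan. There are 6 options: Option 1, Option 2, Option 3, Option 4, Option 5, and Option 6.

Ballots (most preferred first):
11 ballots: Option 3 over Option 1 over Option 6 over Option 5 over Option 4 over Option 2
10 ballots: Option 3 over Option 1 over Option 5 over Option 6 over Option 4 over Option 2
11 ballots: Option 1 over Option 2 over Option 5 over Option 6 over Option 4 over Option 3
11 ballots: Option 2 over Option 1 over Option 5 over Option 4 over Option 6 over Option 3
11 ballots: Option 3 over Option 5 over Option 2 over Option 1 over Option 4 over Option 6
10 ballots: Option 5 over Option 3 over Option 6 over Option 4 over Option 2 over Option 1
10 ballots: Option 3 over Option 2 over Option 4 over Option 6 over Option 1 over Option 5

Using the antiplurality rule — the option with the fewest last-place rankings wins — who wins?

Last-place votes: Option 1 10, Option 2 21, Option 3 22, Option 4 0, Option 5 10, Option 6 11.

Option 4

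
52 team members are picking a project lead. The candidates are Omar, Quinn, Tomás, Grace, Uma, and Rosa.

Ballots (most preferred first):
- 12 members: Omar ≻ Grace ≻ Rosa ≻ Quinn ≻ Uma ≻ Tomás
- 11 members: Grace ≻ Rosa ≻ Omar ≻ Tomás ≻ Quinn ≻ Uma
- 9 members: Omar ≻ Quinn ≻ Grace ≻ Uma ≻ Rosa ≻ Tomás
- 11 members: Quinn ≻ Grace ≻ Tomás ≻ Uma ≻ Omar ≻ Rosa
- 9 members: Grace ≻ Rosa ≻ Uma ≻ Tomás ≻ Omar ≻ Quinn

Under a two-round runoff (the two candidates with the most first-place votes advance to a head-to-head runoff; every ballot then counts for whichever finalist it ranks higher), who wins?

Round 1 first-place votes: Omar 21, Quinn 11, Tomás 0, Grace 20, Uma 0, Rosa 0. Omar and Grace advance.
Runoff: Omar is ranked above Grace on 21 ballots, Grace above Omar on 31.

Grace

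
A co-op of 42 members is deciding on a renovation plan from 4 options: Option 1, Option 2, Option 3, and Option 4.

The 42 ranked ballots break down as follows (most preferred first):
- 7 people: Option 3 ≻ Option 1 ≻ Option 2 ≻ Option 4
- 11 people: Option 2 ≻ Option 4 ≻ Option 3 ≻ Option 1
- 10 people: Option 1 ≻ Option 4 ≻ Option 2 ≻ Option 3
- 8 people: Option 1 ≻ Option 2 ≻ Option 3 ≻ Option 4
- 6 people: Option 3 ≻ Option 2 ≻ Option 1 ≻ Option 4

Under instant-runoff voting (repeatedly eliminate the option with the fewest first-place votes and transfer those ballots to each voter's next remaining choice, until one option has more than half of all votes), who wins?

Round 1: Option 1 18, Option 2 11, Option 3 13, Option 4 0. Option 4 eliminated.
Round 2: Option 1 18, Option 2 11, Option 3 13. Option 2 eliminated.
Round 3: Option 1 18, Option 3 24. Option 3 has a majority (≥22).

Option 3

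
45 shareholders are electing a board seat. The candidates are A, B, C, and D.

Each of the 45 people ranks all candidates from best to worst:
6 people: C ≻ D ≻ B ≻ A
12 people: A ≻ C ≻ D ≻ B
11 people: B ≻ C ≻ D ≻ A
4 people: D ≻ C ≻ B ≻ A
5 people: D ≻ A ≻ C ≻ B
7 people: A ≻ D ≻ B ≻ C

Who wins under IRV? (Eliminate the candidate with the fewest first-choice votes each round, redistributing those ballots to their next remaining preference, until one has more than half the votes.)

Round 1: A 19, B 11, C 6, D 9. C eliminated.
Round 2: A 19, B 11, D 15. B eliminated.
Round 3: A 19, D 26. D has a majority (≥23).

D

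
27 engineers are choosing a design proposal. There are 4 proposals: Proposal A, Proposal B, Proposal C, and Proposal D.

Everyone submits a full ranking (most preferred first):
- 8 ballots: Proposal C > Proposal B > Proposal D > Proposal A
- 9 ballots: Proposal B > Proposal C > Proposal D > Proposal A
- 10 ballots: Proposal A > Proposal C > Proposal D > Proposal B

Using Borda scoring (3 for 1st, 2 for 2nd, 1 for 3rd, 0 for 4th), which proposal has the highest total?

Proposal C

Proposal A: 8×0 + 9×0 + 10×3 = 30
Proposal B: 8×2 + 9×3 + 10×0 = 43
Proposal C: 8×3 + 9×2 + 10×2 = 62
Proposal D: 8×1 + 9×1 + 10×1 = 27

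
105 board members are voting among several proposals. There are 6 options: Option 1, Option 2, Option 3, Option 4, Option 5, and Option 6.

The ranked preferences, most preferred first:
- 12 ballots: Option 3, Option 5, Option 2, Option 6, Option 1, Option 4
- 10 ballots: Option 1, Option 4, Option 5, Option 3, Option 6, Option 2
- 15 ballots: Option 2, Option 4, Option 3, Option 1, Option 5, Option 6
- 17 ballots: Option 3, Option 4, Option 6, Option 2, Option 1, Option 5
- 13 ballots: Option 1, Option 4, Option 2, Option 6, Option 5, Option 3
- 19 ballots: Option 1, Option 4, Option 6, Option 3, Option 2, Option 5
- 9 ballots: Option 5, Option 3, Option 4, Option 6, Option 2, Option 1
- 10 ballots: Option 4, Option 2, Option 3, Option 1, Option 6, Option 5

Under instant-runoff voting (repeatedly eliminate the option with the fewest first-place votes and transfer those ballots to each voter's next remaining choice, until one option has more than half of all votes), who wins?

Option 3

Round 1: Option 1 42, Option 2 15, Option 3 29, Option 4 10, Option 5 9, Option 6 0. Option 6 eliminated.
Round 2: Option 1 42, Option 2 15, Option 3 29, Option 4 10, Option 5 9. Option 5 eliminated.
Round 3: Option 1 42, Option 2 15, Option 3 38, Option 4 10. Option 4 eliminated.
Round 4: Option 1 42, Option 2 25, Option 3 38. Option 2 eliminated.
Round 5: Option 1 42, Option 3 63. Option 3 has a majority (≥53).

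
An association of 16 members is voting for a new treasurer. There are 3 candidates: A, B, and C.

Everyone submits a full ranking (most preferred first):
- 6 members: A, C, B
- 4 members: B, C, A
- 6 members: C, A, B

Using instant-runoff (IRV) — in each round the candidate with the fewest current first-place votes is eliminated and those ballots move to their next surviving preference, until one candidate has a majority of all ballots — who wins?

C

Round 1: A 6, B 4, C 6. B eliminated.
Round 2: A 6, C 10. C has a majority (≥9).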